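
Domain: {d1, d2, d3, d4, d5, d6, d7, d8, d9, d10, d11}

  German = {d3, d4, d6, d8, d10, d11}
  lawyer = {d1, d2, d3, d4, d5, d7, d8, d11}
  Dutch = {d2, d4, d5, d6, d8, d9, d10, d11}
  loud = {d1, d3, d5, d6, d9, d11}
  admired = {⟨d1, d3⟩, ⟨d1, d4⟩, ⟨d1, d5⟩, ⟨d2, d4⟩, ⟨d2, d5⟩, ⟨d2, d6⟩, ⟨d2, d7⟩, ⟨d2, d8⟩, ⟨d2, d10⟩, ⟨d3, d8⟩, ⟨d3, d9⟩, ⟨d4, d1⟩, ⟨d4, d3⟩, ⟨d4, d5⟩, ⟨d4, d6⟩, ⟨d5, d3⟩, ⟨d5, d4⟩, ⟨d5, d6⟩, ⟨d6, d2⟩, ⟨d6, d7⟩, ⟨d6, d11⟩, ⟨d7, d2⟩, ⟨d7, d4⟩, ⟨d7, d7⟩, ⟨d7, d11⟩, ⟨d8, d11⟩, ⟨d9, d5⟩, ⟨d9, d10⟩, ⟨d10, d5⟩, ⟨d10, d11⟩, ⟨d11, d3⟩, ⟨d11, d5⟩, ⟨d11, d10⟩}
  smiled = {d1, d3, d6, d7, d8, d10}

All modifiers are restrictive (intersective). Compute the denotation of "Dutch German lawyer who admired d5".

{d4, d11}

⟦who admired d5⟧ = {x : ⟨x, d5⟩ ∈ ⟦admired⟧} = {d1, d2, d4, d9, d10, d11}
⟦lawyer⟧ = {d1, d2, d3, d4, d5, d7, d8, d11}
… ∩ ⟦who admired d5⟧ = {d1, d2, d3, d4, d5, d7, d8, d11} ∩ {d1, d2, d4, d9, d10, d11} = {d1, d2, d4, d11}
… ∩ ⟦Dutch⟧ = {d1, d2, d4, d11} ∩ {d2, d4, d5, d6, d8, d9, d10, d11} = {d2, d4, d11}
… ∩ ⟦German⟧ = {d2, d4, d11} ∩ {d3, d4, d6, d8, d10, d11} = {d4, d11}
So ⟦Dutch German lawyer who admired d5⟧ = {d4, d11}.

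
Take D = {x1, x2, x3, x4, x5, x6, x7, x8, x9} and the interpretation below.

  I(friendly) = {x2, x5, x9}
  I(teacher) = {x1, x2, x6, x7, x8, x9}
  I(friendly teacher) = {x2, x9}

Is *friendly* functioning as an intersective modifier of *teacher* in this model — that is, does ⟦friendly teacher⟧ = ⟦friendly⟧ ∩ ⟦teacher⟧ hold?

⟦friendly⟧ ∩ ⟦teacher⟧ = {x2, x5, x9} ∩ {x1, x2, x6, x7, x8, x9} = {x2, x9}
Observed ⟦friendly teacher⟧ = {x2, x9}.
These coincide, so the modifier is intersective here.

yes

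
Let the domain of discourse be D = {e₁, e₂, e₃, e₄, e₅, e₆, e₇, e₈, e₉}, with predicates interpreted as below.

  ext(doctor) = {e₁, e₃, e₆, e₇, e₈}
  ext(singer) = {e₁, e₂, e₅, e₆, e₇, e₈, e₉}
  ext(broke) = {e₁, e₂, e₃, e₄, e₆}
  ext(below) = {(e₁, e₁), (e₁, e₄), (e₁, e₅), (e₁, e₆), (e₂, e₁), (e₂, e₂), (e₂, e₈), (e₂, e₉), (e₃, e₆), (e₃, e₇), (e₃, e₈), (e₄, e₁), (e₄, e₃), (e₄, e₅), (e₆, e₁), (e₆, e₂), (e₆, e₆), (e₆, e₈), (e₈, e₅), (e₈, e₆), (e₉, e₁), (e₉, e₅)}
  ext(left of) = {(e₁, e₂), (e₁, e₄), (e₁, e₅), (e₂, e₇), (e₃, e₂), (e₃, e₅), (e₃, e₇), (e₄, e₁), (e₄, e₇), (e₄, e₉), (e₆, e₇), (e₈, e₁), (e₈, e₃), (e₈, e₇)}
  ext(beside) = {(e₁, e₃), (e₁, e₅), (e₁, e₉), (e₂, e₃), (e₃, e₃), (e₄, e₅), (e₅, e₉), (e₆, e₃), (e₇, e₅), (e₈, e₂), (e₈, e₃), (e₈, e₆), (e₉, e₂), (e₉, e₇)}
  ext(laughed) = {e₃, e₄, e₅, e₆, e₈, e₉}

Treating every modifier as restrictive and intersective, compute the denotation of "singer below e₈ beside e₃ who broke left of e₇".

⟦below e₈⟧ = {x : ⟨x, e₈⟩ ∈ ⟦below⟧} = {e₂, e₃, e₆}
⟦beside e₃⟧ = {x : ⟨x, e₃⟩ ∈ ⟦beside⟧} = {e₁, e₂, e₃, e₆, e₈}
⟦who broke⟧ = ⟦broke⟧ = {e₁, e₂, e₃, e₄, e₆}
⟦left of e₇⟧ = {x : ⟨x, e₇⟩ ∈ ⟦left of⟧} = {e₂, e₃, e₄, e₆, e₈}
⟦singer⟧ = {e₁, e₂, e₅, e₆, e₇, e₈, e₉}
… ∩ ⟦below e₈⟧ = {e₁, e₂, e₅, e₆, e₇, e₈, e₉} ∩ {e₂, e₃, e₆} = {e₂, e₆}
… ∩ ⟦beside e₃⟧ = {e₂, e₆} ∩ {e₁, e₂, e₃, e₆, e₈} = {e₂, e₆}
… ∩ ⟦who broke⟧ = {e₂, e₆} ∩ {e₁, e₂, e₃, e₄, e₆} = {e₂, e₆}
… ∩ ⟦left of e₇⟧ = {e₂, e₆} ∩ {e₂, e₃, e₄, e₆, e₈} = {e₂, e₆}
So ⟦singer below e₈ beside e₃ who broke left of e₇⟧ = {e₂, e₆}.

{e₂, e₆}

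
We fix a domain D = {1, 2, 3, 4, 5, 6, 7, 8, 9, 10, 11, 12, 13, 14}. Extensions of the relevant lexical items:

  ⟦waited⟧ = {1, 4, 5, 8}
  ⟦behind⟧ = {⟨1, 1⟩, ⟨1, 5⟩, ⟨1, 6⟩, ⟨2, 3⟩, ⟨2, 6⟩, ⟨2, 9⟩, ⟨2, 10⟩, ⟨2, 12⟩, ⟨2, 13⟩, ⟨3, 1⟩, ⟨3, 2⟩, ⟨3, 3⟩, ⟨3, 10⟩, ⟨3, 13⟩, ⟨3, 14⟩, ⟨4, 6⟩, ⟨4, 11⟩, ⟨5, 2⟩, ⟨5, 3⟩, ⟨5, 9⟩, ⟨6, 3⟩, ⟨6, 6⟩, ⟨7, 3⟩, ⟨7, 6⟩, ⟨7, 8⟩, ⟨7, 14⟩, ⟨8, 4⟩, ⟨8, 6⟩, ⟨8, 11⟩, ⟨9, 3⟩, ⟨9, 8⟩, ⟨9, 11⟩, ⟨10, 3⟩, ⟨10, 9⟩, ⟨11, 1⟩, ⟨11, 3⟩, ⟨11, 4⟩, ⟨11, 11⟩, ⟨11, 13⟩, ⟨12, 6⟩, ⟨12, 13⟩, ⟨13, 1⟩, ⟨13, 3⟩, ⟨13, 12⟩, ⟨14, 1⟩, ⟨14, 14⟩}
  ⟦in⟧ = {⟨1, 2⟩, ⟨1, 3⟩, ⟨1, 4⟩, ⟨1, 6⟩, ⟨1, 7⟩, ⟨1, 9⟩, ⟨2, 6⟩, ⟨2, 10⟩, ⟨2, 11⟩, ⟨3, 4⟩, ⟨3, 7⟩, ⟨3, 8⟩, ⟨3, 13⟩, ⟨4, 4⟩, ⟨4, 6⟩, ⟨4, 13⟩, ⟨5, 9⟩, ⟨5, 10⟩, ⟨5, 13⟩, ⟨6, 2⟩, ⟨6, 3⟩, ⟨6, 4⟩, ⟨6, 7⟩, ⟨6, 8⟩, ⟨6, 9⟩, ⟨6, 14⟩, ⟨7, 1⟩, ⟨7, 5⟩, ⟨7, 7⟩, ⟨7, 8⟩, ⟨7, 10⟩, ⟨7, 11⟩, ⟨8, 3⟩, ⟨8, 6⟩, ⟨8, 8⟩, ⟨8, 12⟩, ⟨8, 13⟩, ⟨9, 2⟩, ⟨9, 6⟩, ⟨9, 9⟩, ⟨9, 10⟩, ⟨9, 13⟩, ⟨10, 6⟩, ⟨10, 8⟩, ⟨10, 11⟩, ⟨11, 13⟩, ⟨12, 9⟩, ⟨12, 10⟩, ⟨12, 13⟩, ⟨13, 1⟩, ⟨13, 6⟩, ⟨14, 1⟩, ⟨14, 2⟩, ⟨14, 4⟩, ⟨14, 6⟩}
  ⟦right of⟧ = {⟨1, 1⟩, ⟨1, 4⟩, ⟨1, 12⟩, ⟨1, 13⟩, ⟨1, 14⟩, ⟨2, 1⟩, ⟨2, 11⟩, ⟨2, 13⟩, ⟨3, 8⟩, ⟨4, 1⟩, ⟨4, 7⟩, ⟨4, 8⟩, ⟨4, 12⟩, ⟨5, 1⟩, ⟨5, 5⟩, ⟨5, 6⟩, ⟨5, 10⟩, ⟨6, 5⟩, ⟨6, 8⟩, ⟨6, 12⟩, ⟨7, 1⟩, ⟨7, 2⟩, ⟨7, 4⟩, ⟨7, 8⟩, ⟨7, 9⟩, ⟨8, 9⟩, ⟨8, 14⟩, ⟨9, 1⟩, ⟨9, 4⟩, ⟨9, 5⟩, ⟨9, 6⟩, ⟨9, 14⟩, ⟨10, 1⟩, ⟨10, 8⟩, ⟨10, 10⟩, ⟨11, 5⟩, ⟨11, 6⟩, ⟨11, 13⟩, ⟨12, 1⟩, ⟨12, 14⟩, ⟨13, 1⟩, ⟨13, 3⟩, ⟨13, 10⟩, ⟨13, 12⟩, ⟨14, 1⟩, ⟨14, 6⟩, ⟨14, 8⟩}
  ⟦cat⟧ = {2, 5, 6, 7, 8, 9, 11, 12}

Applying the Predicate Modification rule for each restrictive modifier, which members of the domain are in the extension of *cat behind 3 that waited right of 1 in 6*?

∅

⟦behind 3⟧ = {x : ⟨x, 3⟩ ∈ ⟦behind⟧} = {2, 3, 5, 6, 7, 9, 10, 11, 13}
⟦that waited⟧ = ⟦waited⟧ = {1, 4, 5, 8}
⟦right of 1⟧ = {x : ⟨x, 1⟩ ∈ ⟦right of⟧} = {1, 2, 4, 5, 7, 9, 10, 12, 13, 14}
⟦in 6⟧ = {x : ⟨x, 6⟩ ∈ ⟦in⟧} = {1, 2, 4, 8, 9, 10, 13, 14}
⟦cat⟧ = {2, 5, 6, 7, 8, 9, 11, 12}
… ∩ ⟦behind 3⟧ = {2, 5, 6, 7, 8, 9, 11, 12} ∩ {2, 3, 5, 6, 7, 9, 10, 11, 13} = {2, 5, 6, 7, 9, 11}
… ∩ ⟦that waited⟧ = {2, 5, 6, 7, 9, 11} ∩ {1, 4, 5, 8} = {5}
… ∩ ⟦right of 1⟧ = {5} ∩ {1, 2, 4, 5, 7, 9, 10, 12, 13, 14} = {5}
… ∩ ⟦in 6⟧ = {5} ∩ {1, 2, 4, 8, 9, 10, 13, 14} = ∅
So ⟦cat behind 3 that waited right of 1 in 6⟧ = ∅.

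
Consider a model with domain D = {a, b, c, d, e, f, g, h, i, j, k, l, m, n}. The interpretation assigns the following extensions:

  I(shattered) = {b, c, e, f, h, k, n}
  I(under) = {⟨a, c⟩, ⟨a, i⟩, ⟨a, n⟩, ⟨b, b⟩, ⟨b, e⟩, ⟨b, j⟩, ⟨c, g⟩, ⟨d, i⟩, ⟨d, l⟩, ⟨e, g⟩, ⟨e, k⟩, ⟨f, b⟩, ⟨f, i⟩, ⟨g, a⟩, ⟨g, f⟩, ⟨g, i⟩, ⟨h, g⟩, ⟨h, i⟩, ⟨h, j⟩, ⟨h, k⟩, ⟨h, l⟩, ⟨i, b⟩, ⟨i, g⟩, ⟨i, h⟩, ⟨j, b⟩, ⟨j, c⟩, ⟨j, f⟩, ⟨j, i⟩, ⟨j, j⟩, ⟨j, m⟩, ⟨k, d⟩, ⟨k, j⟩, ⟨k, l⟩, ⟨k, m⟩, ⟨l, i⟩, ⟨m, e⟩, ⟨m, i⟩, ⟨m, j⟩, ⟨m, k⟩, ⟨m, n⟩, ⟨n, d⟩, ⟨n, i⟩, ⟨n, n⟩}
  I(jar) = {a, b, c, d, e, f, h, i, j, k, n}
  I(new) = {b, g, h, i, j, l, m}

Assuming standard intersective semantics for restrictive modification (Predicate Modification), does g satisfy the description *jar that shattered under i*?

⟦that shattered⟧ = ⟦shattered⟧ = {b, c, e, f, h, k, n}
⟦under i⟧ = {x : ⟨x, i⟩ ∈ ⟦under⟧} = {a, d, f, g, h, j, l, m, n}
⟦jar⟧ = {a, b, c, d, e, f, h, i, j, k, n}
… ∩ ⟦that shattered⟧ = {a, b, c, d, e, f, h, i, j, k, n} ∩ {b, c, e, f, h, k, n} = {b, c, e, f, h, k, n}
… ∩ ⟦under i⟧ = {b, c, e, f, h, k, n} ∩ {a, d, f, g, h, j, l, m, n} = {f, h, n}
⟦jar that shattered under i⟧ = {f, h, n}; g ∉ this set.

no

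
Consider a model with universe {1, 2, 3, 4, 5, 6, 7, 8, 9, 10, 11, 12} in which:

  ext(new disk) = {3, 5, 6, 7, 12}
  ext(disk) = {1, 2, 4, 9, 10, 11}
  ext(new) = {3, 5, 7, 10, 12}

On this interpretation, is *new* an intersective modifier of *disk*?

⟦new⟧ ∩ ⟦disk⟧ = {3, 5, 7, 10, 12} ∩ {1, 2, 4, 9, 10, 11} = {10}
Observed ⟦new disk⟧ = {3, 5, 6, 7, 12}.
These differ, so the modifier is not intersective in this model.

no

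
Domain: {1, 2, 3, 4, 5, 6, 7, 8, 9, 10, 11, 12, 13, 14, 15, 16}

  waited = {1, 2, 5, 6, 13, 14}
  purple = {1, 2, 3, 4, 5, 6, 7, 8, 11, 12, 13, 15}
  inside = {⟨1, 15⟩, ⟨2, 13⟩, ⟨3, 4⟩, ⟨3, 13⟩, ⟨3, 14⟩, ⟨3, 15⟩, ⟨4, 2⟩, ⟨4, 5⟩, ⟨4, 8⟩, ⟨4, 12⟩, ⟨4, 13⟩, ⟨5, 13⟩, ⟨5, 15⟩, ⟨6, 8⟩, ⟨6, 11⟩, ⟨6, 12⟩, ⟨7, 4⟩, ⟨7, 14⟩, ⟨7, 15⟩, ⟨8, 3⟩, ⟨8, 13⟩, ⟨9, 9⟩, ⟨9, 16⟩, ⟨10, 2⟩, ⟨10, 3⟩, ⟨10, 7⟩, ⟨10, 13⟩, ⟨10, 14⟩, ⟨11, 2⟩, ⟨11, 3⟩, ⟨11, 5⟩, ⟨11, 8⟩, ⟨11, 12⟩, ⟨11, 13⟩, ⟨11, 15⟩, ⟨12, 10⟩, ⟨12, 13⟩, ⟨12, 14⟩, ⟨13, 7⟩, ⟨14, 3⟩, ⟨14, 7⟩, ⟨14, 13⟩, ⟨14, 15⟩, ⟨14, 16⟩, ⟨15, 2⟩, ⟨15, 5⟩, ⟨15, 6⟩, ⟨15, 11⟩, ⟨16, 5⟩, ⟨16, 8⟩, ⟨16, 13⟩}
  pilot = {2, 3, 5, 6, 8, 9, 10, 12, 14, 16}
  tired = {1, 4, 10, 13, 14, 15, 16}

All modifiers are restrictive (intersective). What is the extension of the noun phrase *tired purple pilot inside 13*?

⟦inside 13⟧ = {x : ⟨x, 13⟩ ∈ ⟦inside⟧} = {2, 3, 4, 5, 8, 10, 11, 12, 14, 16}
⟦pilot⟧ = {2, 3, 5, 6, 8, 9, 10, 12, 14, 16}
… ∩ ⟦inside 13⟧ = {2, 3, 5, 6, 8, 9, 10, 12, 14, 16} ∩ {2, 3, 4, 5, 8, 10, 11, 12, 14, 16} = {2, 3, 5, 8, 10, 12, 14, 16}
… ∩ ⟦tired⟧ = {2, 3, 5, 8, 10, 12, 14, 16} ∩ {1, 4, 10, 13, 14, 15, 16} = {10, 14, 16}
… ∩ ⟦purple⟧ = {10, 14, 16} ∩ {1, 2, 3, 4, 5, 6, 7, 8, 11, 12, 13, 15} = ∅
So ⟦tired purple pilot inside 13⟧ = {}.

{}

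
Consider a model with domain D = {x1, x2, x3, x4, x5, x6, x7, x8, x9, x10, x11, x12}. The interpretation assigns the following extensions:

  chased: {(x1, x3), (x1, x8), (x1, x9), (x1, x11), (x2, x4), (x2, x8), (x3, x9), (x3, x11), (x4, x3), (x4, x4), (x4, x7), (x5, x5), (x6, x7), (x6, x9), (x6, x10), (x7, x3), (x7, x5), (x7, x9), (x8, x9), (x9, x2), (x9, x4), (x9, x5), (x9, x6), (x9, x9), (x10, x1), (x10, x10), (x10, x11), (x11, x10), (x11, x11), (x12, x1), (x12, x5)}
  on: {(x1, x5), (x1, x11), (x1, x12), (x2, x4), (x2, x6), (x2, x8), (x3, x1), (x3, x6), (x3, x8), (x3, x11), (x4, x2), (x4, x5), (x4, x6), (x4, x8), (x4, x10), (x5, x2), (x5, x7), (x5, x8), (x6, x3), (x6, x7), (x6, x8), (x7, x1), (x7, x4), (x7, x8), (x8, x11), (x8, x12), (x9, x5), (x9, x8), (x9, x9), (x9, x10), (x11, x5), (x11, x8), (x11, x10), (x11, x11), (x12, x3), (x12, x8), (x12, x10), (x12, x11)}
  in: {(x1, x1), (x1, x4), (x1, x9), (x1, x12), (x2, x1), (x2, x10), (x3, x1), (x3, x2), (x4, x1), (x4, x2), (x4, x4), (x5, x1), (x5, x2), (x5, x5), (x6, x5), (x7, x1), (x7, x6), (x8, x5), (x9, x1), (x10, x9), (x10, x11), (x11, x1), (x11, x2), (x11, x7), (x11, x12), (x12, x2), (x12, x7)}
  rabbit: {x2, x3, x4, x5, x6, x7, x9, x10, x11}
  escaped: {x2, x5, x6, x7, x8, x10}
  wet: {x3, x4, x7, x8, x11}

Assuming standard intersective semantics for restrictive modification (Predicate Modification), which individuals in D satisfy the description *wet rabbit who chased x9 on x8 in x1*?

⟦who chased x9⟧ = {x : ⟨x, x9⟩ ∈ ⟦chased⟧} = {x1, x3, x6, x7, x8, x9}
⟦on x8⟧ = {x : ⟨x, x8⟩ ∈ ⟦on⟧} = {x2, x3, x4, x5, x6, x7, x9, x11, x12}
⟦in x1⟧ = {x : ⟨x, x1⟩ ∈ ⟦in⟧} = {x1, x2, x3, x4, x5, x7, x9, x11}
⟦rabbit⟧ = {x2, x3, x4, x5, x6, x7, x9, x10, x11}
… ∩ ⟦who chased x9⟧ = {x2, x3, x4, x5, x6, x7, x9, x10, x11} ∩ {x1, x3, x6, x7, x8, x9} = {x3, x6, x7, x9}
… ∩ ⟦on x8⟧ = {x3, x6, x7, x9} ∩ {x2, x3, x4, x5, x6, x7, x9, x11, x12} = {x3, x6, x7, x9}
… ∩ ⟦in x1⟧ = {x3, x6, x7, x9} ∩ {x1, x2, x3, x4, x5, x7, x9, x11} = {x3, x7, x9}
… ∩ ⟦wet⟧ = {x3, x7, x9} ∩ {x3, x4, x7, x8, x11} = {x3, x7}
So ⟦wet rabbit who chased x9 on x8 in x1⟧ = {x3, x7}.

{x3, x7}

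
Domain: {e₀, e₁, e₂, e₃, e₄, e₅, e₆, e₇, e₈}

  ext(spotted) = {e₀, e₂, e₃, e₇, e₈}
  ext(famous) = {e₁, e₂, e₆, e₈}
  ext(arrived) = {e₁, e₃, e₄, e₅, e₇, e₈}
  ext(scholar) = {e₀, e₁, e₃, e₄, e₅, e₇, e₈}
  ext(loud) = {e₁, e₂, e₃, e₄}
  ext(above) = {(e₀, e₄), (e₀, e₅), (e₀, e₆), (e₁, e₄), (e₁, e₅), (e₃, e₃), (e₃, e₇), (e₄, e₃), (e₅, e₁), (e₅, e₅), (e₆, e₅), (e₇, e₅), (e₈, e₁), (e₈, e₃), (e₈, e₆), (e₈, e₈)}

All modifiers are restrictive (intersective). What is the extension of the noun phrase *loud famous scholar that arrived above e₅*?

{e₁}

⟦that arrived⟧ = ⟦arrived⟧ = {e₁, e₃, e₄, e₅, e₇, e₈}
⟦above e₅⟧ = {x : ⟨x, e₅⟩ ∈ ⟦above⟧} = {e₀, e₁, e₅, e₆, e₇}
⟦scholar⟧ = {e₀, e₁, e₃, e₄, e₅, e₇, e₈}
… ∩ ⟦that arrived⟧ = {e₀, e₁, e₃, e₄, e₅, e₇, e₈} ∩ {e₁, e₃, e₄, e₅, e₇, e₈} = {e₁, e₃, e₄, e₅, e₇, e₈}
… ∩ ⟦above e₅⟧ = {e₁, e₃, e₄, e₅, e₇, e₈} ∩ {e₀, e₁, e₅, e₆, e₇} = {e₁, e₅, e₇}
… ∩ ⟦loud⟧ = {e₁, e₅, e₇} ∩ {e₁, e₂, e₃, e₄} = {e₁}
… ∩ ⟦famous⟧ = {e₁} ∩ {e₁, e₂, e₆, e₈} = {e₁}
So ⟦loud famous scholar that arrived above e₅⟧ = {e₁}.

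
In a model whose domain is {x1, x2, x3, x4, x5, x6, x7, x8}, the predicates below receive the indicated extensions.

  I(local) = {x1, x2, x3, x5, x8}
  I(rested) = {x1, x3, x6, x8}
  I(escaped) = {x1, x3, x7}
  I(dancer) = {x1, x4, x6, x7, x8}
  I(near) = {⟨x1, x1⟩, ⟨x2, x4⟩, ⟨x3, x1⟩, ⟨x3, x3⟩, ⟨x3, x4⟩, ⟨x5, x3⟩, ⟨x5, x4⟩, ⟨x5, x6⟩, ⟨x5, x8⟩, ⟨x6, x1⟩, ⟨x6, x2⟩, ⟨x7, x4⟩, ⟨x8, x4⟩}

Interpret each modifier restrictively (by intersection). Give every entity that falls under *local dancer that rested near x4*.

{x8}

⟦that rested⟧ = ⟦rested⟧ = {x1, x3, x6, x8}
⟦near x4⟧ = {x : ⟨x, x4⟩ ∈ ⟦near⟧} = {x2, x3, x5, x7, x8}
⟦dancer⟧ = {x1, x4, x6, x7, x8}
… ∩ ⟦that rested⟧ = {x1, x4, x6, x7, x8} ∩ {x1, x3, x6, x8} = {x1, x6, x8}
… ∩ ⟦near x4⟧ = {x1, x6, x8} ∩ {x2, x3, x5, x7, x8} = {x8}
… ∩ ⟦local⟧ = {x8} ∩ {x1, x2, x3, x5, x8} = {x8}
So ⟦local dancer that rested near x4⟧ = {x8}.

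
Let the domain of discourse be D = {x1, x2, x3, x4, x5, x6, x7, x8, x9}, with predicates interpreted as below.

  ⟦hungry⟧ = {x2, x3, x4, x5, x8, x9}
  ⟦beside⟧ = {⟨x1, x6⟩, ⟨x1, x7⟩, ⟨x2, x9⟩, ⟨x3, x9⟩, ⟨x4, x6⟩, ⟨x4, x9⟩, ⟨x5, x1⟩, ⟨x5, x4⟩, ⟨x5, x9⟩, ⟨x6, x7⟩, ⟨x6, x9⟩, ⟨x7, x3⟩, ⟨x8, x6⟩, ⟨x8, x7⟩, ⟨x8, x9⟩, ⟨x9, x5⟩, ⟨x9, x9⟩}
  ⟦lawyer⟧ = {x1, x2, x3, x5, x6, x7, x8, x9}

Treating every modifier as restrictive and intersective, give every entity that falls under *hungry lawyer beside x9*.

{x2, x3, x5, x8, x9}

⟦beside x9⟧ = {x : ⟨x, x9⟩ ∈ ⟦beside⟧} = {x2, x3, x4, x5, x6, x8, x9}
⟦lawyer⟧ = {x1, x2, x3, x5, x6, x7, x8, x9}
… ∩ ⟦beside x9⟧ = {x1, x2, x3, x5, x6, x7, x8, x9} ∩ {x2, x3, x4, x5, x6, x8, x9} = {x2, x3, x5, x6, x8, x9}
… ∩ ⟦hungry⟧ = {x2, x3, x5, x6, x8, x9} ∩ {x2, x3, x4, x5, x8, x9} = {x2, x3, x5, x8, x9}
So ⟦hungry lawyer beside x9⟧ = {x2, x3, x5, x8, x9}.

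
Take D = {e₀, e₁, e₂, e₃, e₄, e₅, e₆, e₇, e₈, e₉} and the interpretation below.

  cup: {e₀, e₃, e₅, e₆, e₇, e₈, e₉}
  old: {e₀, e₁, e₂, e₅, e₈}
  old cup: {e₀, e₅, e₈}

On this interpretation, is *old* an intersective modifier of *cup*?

⟦old⟧ ∩ ⟦cup⟧ = {e₀, e₁, e₂, e₅, e₈} ∩ {e₀, e₃, e₅, e₆, e₇, e₈, e₉} = {e₀, e₅, e₈}
Observed ⟦old cup⟧ = {e₀, e₅, e₈}.
These coincide, so the modifier is intersective here.

yes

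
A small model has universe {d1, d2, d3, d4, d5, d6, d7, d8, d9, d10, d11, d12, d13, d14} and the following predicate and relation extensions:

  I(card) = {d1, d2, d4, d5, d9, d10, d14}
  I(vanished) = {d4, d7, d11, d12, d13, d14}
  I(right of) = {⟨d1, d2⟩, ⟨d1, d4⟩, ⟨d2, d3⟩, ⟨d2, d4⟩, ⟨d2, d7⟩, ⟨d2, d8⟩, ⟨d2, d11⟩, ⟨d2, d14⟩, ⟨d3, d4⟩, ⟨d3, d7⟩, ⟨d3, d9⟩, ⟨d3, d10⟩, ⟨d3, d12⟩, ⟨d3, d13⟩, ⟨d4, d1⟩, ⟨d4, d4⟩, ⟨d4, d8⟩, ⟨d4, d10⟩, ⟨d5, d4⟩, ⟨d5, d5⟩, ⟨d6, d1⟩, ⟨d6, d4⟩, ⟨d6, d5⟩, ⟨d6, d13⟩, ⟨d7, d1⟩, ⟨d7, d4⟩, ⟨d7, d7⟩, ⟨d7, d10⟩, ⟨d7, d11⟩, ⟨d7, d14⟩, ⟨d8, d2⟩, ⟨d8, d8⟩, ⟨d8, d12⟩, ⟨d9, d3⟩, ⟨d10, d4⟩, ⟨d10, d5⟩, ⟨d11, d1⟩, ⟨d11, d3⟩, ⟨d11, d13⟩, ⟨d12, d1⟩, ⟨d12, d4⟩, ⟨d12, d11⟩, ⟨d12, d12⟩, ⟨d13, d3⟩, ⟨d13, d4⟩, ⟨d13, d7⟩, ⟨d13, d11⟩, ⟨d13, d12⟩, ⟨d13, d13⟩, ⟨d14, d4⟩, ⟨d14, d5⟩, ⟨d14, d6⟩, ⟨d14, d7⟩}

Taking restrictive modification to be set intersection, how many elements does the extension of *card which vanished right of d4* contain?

⟦which vanished⟧ = ⟦vanished⟧ = {d4, d7, d11, d12, d13, d14}
⟦right of d4⟧ = {x : ⟨x, d4⟩ ∈ ⟦right of⟧} = {d1, d2, d3, d4, d5, d6, d7, d10, d12, d13, d14}
⟦card⟧ = {d1, d2, d4, d5, d9, d10, d14}
… ∩ ⟦which vanished⟧ = {d1, d2, d4, d5, d9, d10, d14} ∩ {d4, d7, d11, d12, d13, d14} = {d4, d14}
… ∩ ⟦right of d4⟧ = {d4, d14} ∩ {d1, d2, d3, d4, d5, d6, d7, d10, d12, d13, d14} = {d4, d14}
⟦card which vanished right of d4⟧ = {d4, d14}, so the cardinality is 2.

2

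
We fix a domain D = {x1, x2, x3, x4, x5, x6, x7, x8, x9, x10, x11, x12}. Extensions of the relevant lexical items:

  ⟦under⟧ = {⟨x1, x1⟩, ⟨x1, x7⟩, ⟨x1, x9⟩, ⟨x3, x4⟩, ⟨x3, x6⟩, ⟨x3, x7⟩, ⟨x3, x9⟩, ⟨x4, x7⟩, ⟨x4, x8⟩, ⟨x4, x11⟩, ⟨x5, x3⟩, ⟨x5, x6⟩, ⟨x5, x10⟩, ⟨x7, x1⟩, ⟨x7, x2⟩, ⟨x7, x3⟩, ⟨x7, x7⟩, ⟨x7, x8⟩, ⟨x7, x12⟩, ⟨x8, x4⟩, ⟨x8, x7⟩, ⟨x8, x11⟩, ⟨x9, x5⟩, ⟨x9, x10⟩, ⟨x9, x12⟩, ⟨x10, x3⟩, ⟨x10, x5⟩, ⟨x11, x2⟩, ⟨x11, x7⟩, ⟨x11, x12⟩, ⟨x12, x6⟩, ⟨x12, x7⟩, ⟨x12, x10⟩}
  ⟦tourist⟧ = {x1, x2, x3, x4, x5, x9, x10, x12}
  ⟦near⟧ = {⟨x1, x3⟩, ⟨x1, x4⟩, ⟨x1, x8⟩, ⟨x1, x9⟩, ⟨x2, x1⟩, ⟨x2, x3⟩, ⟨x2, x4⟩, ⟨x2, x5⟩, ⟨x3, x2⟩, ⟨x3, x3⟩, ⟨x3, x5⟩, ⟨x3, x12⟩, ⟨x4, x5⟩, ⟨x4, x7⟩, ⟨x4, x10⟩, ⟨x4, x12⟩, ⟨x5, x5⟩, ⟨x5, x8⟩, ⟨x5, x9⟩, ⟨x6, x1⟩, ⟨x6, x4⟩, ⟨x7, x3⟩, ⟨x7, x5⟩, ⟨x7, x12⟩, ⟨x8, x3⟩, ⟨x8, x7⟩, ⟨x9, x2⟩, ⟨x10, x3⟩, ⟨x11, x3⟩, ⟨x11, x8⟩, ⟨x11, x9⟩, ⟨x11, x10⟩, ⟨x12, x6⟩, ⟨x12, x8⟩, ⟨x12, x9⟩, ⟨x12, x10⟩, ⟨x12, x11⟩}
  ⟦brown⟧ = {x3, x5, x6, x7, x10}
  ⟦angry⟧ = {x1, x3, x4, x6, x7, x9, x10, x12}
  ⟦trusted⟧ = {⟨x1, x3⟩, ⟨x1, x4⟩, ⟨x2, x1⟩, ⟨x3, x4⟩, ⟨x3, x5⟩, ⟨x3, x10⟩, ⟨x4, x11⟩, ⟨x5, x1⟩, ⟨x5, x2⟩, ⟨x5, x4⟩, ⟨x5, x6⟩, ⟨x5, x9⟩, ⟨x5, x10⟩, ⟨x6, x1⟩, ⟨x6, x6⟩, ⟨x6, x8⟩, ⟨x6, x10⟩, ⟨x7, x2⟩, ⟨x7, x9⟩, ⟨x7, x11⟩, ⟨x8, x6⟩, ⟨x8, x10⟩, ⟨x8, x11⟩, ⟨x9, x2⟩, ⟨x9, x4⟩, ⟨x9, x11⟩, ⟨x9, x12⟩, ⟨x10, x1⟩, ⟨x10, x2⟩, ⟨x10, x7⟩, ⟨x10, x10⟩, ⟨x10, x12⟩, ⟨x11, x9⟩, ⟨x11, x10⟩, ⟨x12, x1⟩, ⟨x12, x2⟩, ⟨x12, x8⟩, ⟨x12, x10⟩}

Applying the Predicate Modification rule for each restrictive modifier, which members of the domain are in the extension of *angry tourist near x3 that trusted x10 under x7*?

{x3}

⟦near x3⟧ = {x : ⟨x, x3⟩ ∈ ⟦near⟧} = {x1, x2, x3, x7, x8, x10, x11}
⟦that trusted x10⟧ = {x : ⟨x, x10⟩ ∈ ⟦trusted⟧} = {x3, x5, x6, x8, x10, x11, x12}
⟦under x7⟧ = {x : ⟨x, x7⟩ ∈ ⟦under⟧} = {x1, x3, x4, x7, x8, x11, x12}
⟦tourist⟧ = {x1, x2, x3, x4, x5, x9, x10, x12}
… ∩ ⟦near x3⟧ = {x1, x2, x3, x4, x5, x9, x10, x12} ∩ {x1, x2, x3, x7, x8, x10, x11} = {x1, x2, x3, x10}
… ∩ ⟦that trusted x10⟧ = {x1, x2, x3, x10} ∩ {x3, x5, x6, x8, x10, x11, x12} = {x3, x10}
… ∩ ⟦under x7⟧ = {x3, x10} ∩ {x1, x3, x4, x7, x8, x11, x12} = {x3}
… ∩ ⟦angry⟧ = {x3} ∩ {x1, x3, x4, x6, x7, x9, x10, x12} = {x3}
So ⟦angry tourist near x3 that trusted x10 under x7⟧ = {x3}.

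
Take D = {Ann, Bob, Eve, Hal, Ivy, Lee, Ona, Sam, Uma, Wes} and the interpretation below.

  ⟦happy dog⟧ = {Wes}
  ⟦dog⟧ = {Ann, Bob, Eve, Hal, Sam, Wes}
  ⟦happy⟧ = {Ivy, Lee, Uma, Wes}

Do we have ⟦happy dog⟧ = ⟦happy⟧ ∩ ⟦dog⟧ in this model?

⟦happy⟧ ∩ ⟦dog⟧ = {Ivy, Lee, Uma, Wes} ∩ {Ann, Bob, Eve, Hal, Sam, Wes} = {Wes}
Observed ⟦happy dog⟧ = {Wes}.
These coincide, so the modifier is intersective here.

yes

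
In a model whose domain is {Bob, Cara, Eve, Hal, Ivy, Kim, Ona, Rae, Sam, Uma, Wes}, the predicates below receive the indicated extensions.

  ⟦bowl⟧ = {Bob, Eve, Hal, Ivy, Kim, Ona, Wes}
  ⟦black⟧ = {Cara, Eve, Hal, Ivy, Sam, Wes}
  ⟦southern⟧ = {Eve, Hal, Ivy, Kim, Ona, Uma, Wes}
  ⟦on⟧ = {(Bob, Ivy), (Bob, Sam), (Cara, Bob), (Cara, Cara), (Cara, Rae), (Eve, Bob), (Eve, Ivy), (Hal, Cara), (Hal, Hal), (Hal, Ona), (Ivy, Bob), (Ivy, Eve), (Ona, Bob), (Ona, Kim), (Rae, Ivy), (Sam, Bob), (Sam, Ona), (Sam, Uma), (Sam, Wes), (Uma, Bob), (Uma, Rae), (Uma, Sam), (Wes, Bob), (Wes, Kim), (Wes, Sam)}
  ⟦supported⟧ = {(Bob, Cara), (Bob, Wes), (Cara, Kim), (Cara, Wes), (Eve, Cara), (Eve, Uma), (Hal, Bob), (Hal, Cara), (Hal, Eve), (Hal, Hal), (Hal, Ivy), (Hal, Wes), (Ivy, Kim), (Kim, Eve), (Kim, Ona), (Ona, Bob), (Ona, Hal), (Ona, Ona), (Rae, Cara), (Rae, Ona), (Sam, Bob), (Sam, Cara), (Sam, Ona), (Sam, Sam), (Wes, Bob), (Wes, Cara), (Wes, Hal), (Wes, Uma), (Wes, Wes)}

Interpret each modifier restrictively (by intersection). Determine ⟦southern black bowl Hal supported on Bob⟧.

{Eve, Ivy, Wes}

⟦Hal supported⟧ = {x : ⟨Hal, x⟩ ∈ ⟦supported⟧} = {Bob, Cara, Eve, Hal, Ivy, Wes}
⟦on Bob⟧ = {x : ⟨x, Bob⟩ ∈ ⟦on⟧} = {Cara, Eve, Ivy, Ona, Sam, Uma, Wes}
⟦bowl⟧ = {Bob, Eve, Hal, Ivy, Kim, Ona, Wes}
… ∩ ⟦Hal supported⟧ = {Bob, Eve, Hal, Ivy, Kim, Ona, Wes} ∩ {Bob, Cara, Eve, Hal, Ivy, Wes} = {Bob, Eve, Hal, Ivy, Wes}
… ∩ ⟦on Bob⟧ = {Bob, Eve, Hal, Ivy, Wes} ∩ {Cara, Eve, Ivy, Ona, Sam, Uma, Wes} = {Eve, Ivy, Wes}
… ∩ ⟦southern⟧ = {Eve, Ivy, Wes} ∩ {Eve, Hal, Ivy, Kim, Ona, Uma, Wes} = {Eve, Ivy, Wes}
… ∩ ⟦black⟧ = {Eve, Ivy, Wes} ∩ {Cara, Eve, Hal, Ivy, Sam, Wes} = {Eve, Ivy, Wes}
So ⟦southern black bowl Hal supported on Bob⟧ = {Eve, Ivy, Wes}.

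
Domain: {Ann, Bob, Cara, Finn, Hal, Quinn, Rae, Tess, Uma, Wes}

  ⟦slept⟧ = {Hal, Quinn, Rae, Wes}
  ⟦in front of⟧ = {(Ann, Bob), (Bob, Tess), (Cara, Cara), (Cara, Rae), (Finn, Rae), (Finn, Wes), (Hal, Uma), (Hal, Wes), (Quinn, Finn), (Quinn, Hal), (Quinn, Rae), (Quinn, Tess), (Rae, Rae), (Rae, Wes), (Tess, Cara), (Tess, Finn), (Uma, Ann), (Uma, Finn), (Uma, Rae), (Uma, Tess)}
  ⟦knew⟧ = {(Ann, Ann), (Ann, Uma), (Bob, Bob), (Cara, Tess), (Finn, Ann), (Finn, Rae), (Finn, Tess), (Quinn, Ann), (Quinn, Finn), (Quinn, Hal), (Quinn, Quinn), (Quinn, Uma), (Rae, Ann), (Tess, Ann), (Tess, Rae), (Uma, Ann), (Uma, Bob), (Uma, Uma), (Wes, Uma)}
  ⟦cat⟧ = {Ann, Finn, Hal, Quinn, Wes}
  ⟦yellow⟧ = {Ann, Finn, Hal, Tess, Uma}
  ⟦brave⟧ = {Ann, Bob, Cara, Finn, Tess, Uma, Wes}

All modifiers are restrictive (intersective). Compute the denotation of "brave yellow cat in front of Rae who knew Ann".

{Finn}

⟦in front of Rae⟧ = {x : ⟨x, Rae⟩ ∈ ⟦in front of⟧} = {Cara, Finn, Quinn, Rae, Uma}
⟦who knew Ann⟧ = {x : ⟨x, Ann⟩ ∈ ⟦knew⟧} = {Ann, Finn, Quinn, Rae, Tess, Uma}
⟦cat⟧ = {Ann, Finn, Hal, Quinn, Wes}
… ∩ ⟦in front of Rae⟧ = {Ann, Finn, Hal, Quinn, Wes} ∩ {Cara, Finn, Quinn, Rae, Uma} = {Finn, Quinn}
… ∩ ⟦who knew Ann⟧ = {Finn, Quinn} ∩ {Ann, Finn, Quinn, Rae, Tess, Uma} = {Finn, Quinn}
… ∩ ⟦brave⟧ = {Finn, Quinn} ∩ {Ann, Bob, Cara, Finn, Tess, Uma, Wes} = {Finn}
… ∩ ⟦yellow⟧ = {Finn} ∩ {Ann, Finn, Hal, Tess, Uma} = {Finn}
So ⟦brave yellow cat in front of Rae who knew Ann⟧ = {Finn}.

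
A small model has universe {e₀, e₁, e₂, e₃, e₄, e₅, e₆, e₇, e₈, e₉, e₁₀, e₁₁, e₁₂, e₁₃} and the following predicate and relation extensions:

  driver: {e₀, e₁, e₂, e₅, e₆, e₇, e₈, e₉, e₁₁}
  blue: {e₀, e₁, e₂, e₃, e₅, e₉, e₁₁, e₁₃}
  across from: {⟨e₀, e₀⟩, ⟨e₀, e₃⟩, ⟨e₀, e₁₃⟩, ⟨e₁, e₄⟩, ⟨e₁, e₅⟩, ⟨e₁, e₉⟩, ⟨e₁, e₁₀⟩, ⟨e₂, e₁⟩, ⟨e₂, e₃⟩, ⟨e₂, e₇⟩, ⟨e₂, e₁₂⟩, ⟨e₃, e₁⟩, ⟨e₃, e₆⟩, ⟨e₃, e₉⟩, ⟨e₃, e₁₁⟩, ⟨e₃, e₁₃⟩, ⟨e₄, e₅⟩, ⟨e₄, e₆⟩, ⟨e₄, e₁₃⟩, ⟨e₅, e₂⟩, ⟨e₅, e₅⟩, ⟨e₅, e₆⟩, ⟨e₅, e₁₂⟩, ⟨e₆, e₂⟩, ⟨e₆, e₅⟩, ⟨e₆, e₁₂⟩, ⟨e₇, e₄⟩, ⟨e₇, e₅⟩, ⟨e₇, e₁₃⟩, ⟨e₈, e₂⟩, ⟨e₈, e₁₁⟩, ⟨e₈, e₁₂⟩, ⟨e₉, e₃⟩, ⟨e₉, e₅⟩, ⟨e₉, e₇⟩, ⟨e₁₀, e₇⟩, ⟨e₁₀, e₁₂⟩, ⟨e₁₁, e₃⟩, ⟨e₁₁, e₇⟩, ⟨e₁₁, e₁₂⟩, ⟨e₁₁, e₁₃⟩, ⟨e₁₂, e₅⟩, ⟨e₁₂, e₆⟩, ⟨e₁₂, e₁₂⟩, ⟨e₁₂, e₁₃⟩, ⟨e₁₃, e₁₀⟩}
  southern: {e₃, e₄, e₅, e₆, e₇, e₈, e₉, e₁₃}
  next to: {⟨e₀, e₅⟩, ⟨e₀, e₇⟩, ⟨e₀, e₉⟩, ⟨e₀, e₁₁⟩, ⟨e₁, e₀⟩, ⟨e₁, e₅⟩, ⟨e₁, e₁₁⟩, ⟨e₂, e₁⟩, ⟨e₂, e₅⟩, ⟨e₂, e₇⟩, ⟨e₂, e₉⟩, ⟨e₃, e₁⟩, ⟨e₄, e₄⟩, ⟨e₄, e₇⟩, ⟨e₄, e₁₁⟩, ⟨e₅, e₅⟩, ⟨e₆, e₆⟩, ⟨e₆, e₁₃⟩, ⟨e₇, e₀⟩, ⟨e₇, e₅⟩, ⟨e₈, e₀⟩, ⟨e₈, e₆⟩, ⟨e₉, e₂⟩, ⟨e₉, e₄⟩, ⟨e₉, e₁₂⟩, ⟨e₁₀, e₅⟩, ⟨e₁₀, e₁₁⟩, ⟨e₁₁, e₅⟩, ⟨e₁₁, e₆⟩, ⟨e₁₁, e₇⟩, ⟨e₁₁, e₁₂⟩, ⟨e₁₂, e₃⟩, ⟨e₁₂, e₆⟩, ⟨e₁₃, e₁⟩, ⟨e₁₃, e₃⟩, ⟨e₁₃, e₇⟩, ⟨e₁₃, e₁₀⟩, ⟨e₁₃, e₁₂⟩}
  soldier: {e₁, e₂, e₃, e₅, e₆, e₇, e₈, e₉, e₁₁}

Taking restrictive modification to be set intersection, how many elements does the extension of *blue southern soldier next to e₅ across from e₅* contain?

1

⟦next to e₅⟧ = {x : ⟨x, e₅⟩ ∈ ⟦next to⟧} = {e₀, e₁, e₂, e₅, e₇, e₁₀, e₁₁}
⟦across from e₅⟧ = {x : ⟨x, e₅⟩ ∈ ⟦across from⟧} = {e₁, e₄, e₅, e₆, e₇, e₉, e₁₂}
⟦soldier⟧ = {e₁, e₂, e₃, e₅, e₆, e₇, e₈, e₉, e₁₁}
… ∩ ⟦next to e₅⟧ = {e₁, e₂, e₃, e₅, e₆, e₇, e₈, e₉, e₁₁} ∩ {e₀, e₁, e₂, e₅, e₇, e₁₀, e₁₁} = {e₁, e₂, e₅, e₇, e₁₁}
… ∩ ⟦across from e₅⟧ = {e₁, e₂, e₅, e₇, e₁₁} ∩ {e₁, e₄, e₅, e₆, e₇, e₉, e₁₂} = {e₁, e₅, e₇}
… ∩ ⟦blue⟧ = {e₁, e₅, e₇} ∩ {e₀, e₁, e₂, e₃, e₅, e₉, e₁₁, e₁₃} = {e₁, e₅}
… ∩ ⟦southern⟧ = {e₁, e₅} ∩ {e₃, e₄, e₅, e₆, e₇, e₈, e₉, e₁₃} = {e₅}
⟦blue southern soldier next to e₅ across from e₅⟧ = {e₅}, so the cardinality is 1.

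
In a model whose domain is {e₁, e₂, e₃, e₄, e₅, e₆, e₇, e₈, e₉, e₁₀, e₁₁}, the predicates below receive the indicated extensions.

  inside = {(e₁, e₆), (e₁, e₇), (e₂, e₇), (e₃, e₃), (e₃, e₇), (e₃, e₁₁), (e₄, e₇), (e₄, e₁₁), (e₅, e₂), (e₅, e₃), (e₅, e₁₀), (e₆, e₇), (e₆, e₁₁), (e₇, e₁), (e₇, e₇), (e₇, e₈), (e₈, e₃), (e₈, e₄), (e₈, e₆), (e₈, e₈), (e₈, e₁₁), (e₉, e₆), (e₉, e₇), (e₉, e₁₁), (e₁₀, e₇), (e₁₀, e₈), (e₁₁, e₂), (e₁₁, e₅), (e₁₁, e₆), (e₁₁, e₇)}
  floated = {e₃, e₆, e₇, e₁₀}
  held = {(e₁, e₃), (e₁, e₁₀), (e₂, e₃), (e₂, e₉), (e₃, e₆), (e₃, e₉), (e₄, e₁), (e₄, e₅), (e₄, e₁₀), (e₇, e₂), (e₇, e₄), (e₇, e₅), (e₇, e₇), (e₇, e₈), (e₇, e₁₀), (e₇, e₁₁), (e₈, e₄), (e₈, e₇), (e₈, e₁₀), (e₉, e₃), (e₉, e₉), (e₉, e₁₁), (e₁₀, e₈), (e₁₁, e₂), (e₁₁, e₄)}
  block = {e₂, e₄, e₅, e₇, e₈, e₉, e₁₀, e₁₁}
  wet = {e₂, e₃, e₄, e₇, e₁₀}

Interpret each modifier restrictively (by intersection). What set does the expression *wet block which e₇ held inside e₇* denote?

{e₂, e₄, e₇, e₁₀}

⟦which e₇ held⟧ = {x : ⟨e₇, x⟩ ∈ ⟦held⟧} = {e₂, e₄, e₅, e₇, e₈, e₁₀, e₁₁}
⟦inside e₇⟧ = {x : ⟨x, e₇⟩ ∈ ⟦inside⟧} = {e₁, e₂, e₃, e₄, e₆, e₇, e₉, e₁₀, e₁₁}
⟦block⟧ = {e₂, e₄, e₅, e₇, e₈, e₉, e₁₀, e₁₁}
… ∩ ⟦which e₇ held⟧ = {e₂, e₄, e₅, e₇, e₈, e₉, e₁₀, e₁₁} ∩ {e₂, e₄, e₅, e₇, e₈, e₁₀, e₁₁} = {e₂, e₄, e₅, e₇, e₈, e₁₀, e₁₁}
… ∩ ⟦inside e₇⟧ = {e₂, e₄, e₅, e₇, e₈, e₁₀, e₁₁} ∩ {e₁, e₂, e₃, e₄, e₆, e₇, e₉, e₁₀, e₁₁} = {e₂, e₄, e₇, e₁₀, e₁₁}
… ∩ ⟦wet⟧ = {e₂, e₄, e₇, e₁₀, e₁₁} ∩ {e₂, e₃, e₄, e₇, e₁₀} = {e₂, e₄, e₇, e₁₀}
So ⟦wet block which e₇ held inside e₇⟧ = {e₂, e₄, e₇, e₁₀}.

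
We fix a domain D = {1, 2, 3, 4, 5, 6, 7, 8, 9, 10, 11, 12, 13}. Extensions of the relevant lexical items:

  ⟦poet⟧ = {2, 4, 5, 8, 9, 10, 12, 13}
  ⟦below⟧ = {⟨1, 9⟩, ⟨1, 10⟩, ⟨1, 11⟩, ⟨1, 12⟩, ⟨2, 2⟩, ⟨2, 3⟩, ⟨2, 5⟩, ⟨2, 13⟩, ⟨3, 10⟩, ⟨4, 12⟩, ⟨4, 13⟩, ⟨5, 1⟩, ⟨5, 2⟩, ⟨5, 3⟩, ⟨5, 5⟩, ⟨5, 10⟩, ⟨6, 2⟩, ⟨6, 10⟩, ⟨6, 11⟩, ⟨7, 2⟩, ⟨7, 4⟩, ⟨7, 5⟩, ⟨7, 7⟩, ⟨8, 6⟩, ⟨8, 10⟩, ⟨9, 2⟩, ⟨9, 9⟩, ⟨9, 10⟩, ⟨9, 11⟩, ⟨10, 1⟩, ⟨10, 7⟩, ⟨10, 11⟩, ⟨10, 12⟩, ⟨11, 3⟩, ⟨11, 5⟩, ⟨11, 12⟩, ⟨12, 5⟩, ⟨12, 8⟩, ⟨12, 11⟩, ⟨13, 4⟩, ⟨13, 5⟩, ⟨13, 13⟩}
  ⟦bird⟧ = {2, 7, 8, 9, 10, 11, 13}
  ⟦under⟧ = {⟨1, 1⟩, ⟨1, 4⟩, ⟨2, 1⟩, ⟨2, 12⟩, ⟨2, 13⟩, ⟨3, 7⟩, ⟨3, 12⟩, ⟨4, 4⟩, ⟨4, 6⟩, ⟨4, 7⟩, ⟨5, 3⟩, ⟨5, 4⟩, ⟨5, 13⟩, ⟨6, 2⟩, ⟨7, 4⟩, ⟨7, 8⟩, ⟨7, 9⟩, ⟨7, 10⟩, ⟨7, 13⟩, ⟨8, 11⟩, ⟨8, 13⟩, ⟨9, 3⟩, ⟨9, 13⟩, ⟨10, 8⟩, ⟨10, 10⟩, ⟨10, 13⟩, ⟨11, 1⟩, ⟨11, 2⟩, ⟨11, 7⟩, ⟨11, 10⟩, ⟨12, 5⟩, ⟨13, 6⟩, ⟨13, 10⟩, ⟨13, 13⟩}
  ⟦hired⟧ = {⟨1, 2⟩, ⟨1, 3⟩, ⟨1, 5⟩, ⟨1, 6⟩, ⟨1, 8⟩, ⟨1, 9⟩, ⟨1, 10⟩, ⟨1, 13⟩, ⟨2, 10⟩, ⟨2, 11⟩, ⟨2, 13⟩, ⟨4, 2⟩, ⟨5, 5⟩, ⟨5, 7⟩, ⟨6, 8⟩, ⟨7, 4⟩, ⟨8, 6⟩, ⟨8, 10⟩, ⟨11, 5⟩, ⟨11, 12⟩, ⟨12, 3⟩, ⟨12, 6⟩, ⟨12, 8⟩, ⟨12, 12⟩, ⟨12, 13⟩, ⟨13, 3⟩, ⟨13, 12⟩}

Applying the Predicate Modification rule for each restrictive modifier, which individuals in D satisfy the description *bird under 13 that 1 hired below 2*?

⟦under 13⟧ = {x : ⟨x, 13⟩ ∈ ⟦under⟧} = {2, 5, 7, 8, 9, 10, 13}
⟦that 1 hired⟧ = {x : ⟨1, x⟩ ∈ ⟦hired⟧} = {2, 3, 5, 6, 8, 9, 10, 13}
⟦below 2⟧ = {x : ⟨x, 2⟩ ∈ ⟦below⟧} = {2, 5, 6, 7, 9}
⟦bird⟧ = {2, 7, 8, 9, 10, 11, 13}
… ∩ ⟦under 13⟧ = {2, 7, 8, 9, 10, 11, 13} ∩ {2, 5, 7, 8, 9, 10, 13} = {2, 7, 8, 9, 10, 13}
… ∩ ⟦that 1 hired⟧ = {2, 7, 8, 9, 10, 13} ∩ {2, 3, 5, 6, 8, 9, 10, 13} = {2, 8, 9, 10, 13}
… ∩ ⟦below 2⟧ = {2, 8, 9, 10, 13} ∩ {2, 5, 6, 7, 9} = {2, 9}
So ⟦bird under 13 that 1 hired below 2⟧ = {2, 9}.

{2, 9}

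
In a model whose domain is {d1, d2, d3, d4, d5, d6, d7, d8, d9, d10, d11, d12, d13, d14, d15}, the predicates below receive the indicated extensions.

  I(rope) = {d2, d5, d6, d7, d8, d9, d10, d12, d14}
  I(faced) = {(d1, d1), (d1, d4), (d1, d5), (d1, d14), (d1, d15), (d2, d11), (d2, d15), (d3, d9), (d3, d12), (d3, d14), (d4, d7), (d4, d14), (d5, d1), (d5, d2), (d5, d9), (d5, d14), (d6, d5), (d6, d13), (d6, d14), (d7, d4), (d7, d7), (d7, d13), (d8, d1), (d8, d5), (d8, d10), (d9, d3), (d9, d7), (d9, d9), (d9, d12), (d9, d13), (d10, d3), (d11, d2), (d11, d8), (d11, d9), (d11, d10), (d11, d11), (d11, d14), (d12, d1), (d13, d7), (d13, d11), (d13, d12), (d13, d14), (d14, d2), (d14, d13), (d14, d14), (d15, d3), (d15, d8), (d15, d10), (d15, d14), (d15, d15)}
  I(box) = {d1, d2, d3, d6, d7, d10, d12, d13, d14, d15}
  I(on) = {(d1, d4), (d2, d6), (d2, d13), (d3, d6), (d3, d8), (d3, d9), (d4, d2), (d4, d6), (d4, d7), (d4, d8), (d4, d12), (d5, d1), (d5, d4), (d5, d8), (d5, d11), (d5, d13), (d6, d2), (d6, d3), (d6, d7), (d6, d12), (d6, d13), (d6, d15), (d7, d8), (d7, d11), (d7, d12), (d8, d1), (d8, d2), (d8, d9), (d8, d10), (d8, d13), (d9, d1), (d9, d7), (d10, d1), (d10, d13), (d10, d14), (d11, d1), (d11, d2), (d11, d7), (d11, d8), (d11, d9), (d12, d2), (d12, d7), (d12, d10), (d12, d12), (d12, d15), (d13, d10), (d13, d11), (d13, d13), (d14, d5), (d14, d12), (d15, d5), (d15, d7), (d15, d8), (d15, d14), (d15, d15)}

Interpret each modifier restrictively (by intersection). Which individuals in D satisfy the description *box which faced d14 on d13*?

{d6, d13}

⟦which faced d14⟧ = {x : ⟨x, d14⟩ ∈ ⟦faced⟧} = {d1, d3, d4, d5, d6, d11, d13, d14, d15}
⟦on d13⟧ = {x : ⟨x, d13⟩ ∈ ⟦on⟧} = {d2, d5, d6, d8, d10, d13}
⟦box⟧ = {d1, d2, d3, d6, d7, d10, d12, d13, d14, d15}
… ∩ ⟦which faced d14⟧ = {d1, d2, d3, d6, d7, d10, d12, d13, d14, d15} ∩ {d1, d3, d4, d5, d6, d11, d13, d14, d15} = {d1, d3, d6, d13, d14, d15}
… ∩ ⟦on d13⟧ = {d1, d3, d6, d13, d14, d15} ∩ {d2, d5, d6, d8, d10, d13} = {d6, d13}
So ⟦box which faced d14 on d13⟧ = {d6, d13}.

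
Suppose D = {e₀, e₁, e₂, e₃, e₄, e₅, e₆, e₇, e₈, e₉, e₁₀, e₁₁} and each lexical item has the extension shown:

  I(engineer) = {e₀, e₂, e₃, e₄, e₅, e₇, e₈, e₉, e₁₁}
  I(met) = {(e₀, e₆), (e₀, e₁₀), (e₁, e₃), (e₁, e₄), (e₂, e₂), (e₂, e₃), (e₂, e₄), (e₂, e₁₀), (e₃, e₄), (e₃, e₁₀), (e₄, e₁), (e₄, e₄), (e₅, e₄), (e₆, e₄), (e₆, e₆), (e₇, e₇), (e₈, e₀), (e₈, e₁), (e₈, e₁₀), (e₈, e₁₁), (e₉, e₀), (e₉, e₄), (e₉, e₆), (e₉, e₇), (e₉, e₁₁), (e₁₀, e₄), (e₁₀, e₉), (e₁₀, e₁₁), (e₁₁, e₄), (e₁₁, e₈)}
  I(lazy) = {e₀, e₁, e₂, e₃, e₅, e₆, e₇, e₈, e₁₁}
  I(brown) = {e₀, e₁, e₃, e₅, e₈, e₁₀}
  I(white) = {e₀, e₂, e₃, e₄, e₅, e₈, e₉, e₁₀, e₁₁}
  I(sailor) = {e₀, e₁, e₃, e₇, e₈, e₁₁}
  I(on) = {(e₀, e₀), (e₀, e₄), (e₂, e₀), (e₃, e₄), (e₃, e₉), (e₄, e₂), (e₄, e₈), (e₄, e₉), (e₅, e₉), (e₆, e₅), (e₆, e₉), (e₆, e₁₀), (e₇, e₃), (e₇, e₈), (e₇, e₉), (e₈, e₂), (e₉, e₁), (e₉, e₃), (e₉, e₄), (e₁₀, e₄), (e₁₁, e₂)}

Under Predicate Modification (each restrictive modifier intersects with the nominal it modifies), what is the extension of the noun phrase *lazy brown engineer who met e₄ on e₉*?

⟦who met e₄⟧ = {x : ⟨x, e₄⟩ ∈ ⟦met⟧} = {e₁, e₂, e₃, e₄, e₅, e₆, e₉, e₁₀, e₁₁}
⟦on e₉⟧ = {x : ⟨x, e₉⟩ ∈ ⟦on⟧} = {e₃, e₄, e₅, e₆, e₇}
⟦engineer⟧ = {e₀, e₂, e₃, e₄, e₅, e₇, e₈, e₉, e₁₁}
… ∩ ⟦who met e₄⟧ = {e₀, e₂, e₃, e₄, e₅, e₇, e₈, e₉, e₁₁} ∩ {e₁, e₂, e₃, e₄, e₅, e₆, e₉, e₁₀, e₁₁} = {e₂, e₃, e₄, e₅, e₉, e₁₁}
… ∩ ⟦on e₉⟧ = {e₂, e₃, e₄, e₅, e₉, e₁₁} ∩ {e₃, e₄, e₅, e₆, e₇} = {e₃, e₄, e₅}
… ∩ ⟦lazy⟧ = {e₃, e₄, e₅} ∩ {e₀, e₁, e₂, e₃, e₅, e₆, e₇, e₈, e₁₁} = {e₃, e₅}
… ∩ ⟦brown⟧ = {e₃, e₅} ∩ {e₀, e₁, e₃, e₅, e₈, e₁₀} = {e₃, e₅}
So ⟦lazy brown engineer who met e₄ on e₉⟧ = {e₃, e₅}.

{e₃, e₅}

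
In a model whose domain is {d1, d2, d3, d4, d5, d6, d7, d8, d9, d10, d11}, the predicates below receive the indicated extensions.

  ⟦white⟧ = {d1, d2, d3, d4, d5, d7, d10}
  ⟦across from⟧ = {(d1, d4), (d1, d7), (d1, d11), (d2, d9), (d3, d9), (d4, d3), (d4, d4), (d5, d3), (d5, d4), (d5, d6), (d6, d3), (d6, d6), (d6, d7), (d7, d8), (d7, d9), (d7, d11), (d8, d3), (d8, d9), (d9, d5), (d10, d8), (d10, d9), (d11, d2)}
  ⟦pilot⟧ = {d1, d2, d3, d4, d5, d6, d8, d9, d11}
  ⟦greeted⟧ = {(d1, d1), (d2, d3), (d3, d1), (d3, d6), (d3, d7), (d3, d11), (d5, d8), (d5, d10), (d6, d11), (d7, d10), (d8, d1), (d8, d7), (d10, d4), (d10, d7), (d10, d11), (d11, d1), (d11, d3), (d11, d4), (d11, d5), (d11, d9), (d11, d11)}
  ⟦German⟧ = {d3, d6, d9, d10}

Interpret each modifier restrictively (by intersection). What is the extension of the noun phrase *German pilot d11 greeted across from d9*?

⟦d11 greeted⟧ = {x : ⟨d11, x⟩ ∈ ⟦greeted⟧} = {d1, d3, d4, d5, d9, d11}
⟦across from d9⟧ = {x : ⟨x, d9⟩ ∈ ⟦across from⟧} = {d2, d3, d7, d8, d10}
⟦pilot⟧ = {d1, d2, d3, d4, d5, d6, d8, d9, d11}
… ∩ ⟦d11 greeted⟧ = {d1, d2, d3, d4, d5, d6, d8, d9, d11} ∩ {d1, d3, d4, d5, d9, d11} = {d1, d3, d4, d5, d9, d11}
… ∩ ⟦across from d9⟧ = {d1, d3, d4, d5, d9, d11} ∩ {d2, d3, d7, d8, d10} = {d3}
… ∩ ⟦German⟧ = {d3} ∩ {d3, d6, d9, d10} = {d3}
So ⟦German pilot d11 greeted across from d9⟧ = {d3}.

{d3}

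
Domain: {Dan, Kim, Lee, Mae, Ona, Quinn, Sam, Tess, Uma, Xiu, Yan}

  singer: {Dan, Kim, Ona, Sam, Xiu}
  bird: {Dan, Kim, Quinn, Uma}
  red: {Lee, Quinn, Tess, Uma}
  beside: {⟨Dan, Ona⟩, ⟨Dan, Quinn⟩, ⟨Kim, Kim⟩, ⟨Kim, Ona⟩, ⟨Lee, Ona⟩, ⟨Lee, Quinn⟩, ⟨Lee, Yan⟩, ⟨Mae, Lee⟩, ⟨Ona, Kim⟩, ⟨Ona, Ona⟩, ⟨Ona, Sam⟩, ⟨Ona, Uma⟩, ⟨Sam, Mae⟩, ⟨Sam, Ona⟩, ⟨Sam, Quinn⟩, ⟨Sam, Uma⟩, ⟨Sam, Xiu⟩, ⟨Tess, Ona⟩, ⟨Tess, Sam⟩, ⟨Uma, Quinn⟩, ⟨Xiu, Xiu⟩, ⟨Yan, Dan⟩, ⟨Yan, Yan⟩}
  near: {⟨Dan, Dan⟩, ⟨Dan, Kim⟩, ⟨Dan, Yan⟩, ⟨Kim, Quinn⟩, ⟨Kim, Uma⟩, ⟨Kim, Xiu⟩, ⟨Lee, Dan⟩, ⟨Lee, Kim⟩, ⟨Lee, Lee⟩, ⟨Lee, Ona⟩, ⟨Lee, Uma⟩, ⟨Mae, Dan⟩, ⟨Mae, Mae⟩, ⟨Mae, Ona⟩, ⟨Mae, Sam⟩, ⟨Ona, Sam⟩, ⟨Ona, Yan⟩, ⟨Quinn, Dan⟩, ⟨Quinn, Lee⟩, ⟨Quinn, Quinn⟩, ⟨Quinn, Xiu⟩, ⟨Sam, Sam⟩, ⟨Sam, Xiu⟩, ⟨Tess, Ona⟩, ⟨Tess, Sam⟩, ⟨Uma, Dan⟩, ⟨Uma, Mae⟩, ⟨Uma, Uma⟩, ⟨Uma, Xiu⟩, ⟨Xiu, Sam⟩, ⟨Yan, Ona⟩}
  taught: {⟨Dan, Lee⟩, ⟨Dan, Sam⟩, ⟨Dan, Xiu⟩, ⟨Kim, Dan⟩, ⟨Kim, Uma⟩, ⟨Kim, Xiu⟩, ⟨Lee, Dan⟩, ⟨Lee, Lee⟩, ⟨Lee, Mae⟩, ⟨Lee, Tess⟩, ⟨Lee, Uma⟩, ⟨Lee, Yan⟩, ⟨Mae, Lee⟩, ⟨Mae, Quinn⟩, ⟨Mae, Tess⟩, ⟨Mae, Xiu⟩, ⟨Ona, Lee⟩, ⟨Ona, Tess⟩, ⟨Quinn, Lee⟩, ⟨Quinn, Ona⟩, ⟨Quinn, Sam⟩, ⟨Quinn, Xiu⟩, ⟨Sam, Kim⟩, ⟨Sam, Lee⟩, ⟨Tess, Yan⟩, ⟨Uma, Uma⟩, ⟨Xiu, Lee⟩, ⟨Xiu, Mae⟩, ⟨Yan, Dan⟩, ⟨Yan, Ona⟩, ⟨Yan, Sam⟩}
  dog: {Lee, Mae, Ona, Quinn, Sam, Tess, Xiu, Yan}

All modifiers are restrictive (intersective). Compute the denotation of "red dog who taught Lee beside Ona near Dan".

⟦who taught Lee⟧ = {x : ⟨x, Lee⟩ ∈ ⟦taught⟧} = {Dan, Lee, Mae, Ona, Quinn, Sam, Xiu}
⟦beside Ona⟧ = {x : ⟨x, Ona⟩ ∈ ⟦beside⟧} = {Dan, Kim, Lee, Ona, Sam, Tess}
⟦near Dan⟧ = {x : ⟨x, Dan⟩ ∈ ⟦near⟧} = {Dan, Lee, Mae, Quinn, Uma}
⟦dog⟧ = {Lee, Mae, Ona, Quinn, Sam, Tess, Xiu, Yan}
… ∩ ⟦who taught Lee⟧ = {Lee, Mae, Ona, Quinn, Sam, Tess, Xiu, Yan} ∩ {Dan, Lee, Mae, Ona, Quinn, Sam, Xiu} = {Lee, Mae, Ona, Quinn, Sam, Xiu}
… ∩ ⟦beside Ona⟧ = {Lee, Mae, Ona, Quinn, Sam, Xiu} ∩ {Dan, Kim, Lee, Ona, Sam, Tess} = {Lee, Ona, Sam}
… ∩ ⟦near Dan⟧ = {Lee, Ona, Sam} ∩ {Dan, Lee, Mae, Quinn, Uma} = {Lee}
… ∩ ⟦red⟧ = {Lee} ∩ {Lee, Quinn, Tess, Uma} = {Lee}
So ⟦red dog who taught Lee beside Ona near Dan⟧ = {Lee}.

{Lee}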